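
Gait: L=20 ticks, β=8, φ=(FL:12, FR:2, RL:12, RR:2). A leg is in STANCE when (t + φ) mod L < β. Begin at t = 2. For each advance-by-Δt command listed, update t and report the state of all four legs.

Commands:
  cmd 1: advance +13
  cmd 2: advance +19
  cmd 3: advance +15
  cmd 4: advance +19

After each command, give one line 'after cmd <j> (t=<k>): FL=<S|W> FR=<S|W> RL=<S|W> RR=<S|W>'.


after cmd 1 (t=15): FL=S FR=W RL=S RR=W
after cmd 2 (t=34): FL=S FR=W RL=S RR=W
after cmd 3 (t=49): FL=S FR=W RL=S RR=W
after cmd 4 (t=68): FL=S FR=W RL=S RR=W

start t=2: FL=W FR=S RL=W RR=S
cmd 1: advance +13 → t=15, phase=(7,17,7,17) → FL=S FR=W RL=S RR=W
cmd 2: advance +19 → t=34, phase=(6,16,6,16) → FL=S FR=W RL=S RR=W
cmd 3: advance +15 → t=49, phase=(1,11,1,11) → FL=S FR=W RL=S RR=W
cmd 4: advance +19 → t=68, phase=(0,10,0,10) → FL=S FR=W RL=S RR=W


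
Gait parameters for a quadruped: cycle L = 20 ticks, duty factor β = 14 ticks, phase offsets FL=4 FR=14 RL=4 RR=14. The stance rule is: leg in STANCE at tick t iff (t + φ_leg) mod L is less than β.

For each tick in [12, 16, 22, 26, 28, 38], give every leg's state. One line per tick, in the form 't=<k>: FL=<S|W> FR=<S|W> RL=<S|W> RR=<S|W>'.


t=12: phase=(16,6,16,6) vs β=14 → FL=W FR=S RL=W RR=S
t=16: phase=(0,10,0,10) vs β=14 → FL=S FR=S RL=S RR=S
t=22: phase=(6,16,6,16) vs β=14 → FL=S FR=W RL=S RR=W
t=26: phase=(10,0,10,0) vs β=14 → FL=S FR=S RL=S RR=S
t=28: phase=(12,2,12,2) vs β=14 → FL=S FR=S RL=S RR=S
t=38: phase=(2,12,2,12) vs β=14 → FL=S FR=S RL=S RR=S

t=12: FL=W FR=S RL=W RR=S
t=16: FL=S FR=S RL=S RR=S
t=22: FL=S FR=W RL=S RR=W
t=26: FL=S FR=S RL=S RR=S
t=28: FL=S FR=S RL=S RR=S
t=38: FL=S FR=S RL=S RR=S


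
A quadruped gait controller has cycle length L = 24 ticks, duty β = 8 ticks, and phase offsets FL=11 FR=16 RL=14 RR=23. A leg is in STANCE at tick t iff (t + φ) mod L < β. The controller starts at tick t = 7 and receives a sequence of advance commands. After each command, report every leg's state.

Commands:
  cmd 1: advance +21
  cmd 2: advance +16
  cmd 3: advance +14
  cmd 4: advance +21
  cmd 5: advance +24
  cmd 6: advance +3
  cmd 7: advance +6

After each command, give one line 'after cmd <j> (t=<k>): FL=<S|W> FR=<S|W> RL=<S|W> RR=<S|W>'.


after cmd 1 (t=28): FL=W FR=W RL=W RR=S
after cmd 2 (t=44): FL=S FR=W RL=W RR=W
after cmd 3 (t=58): FL=W FR=S RL=S RR=W
after cmd 4 (t=79): FL=W FR=W RL=W RR=S
after cmd 5 (t=103): FL=W FR=W RL=W RR=S
after cmd 6 (t=106): FL=W FR=S RL=S RR=W
after cmd 7 (t=112): FL=S FR=W RL=S RR=W

start t=7: FL=W FR=W RL=W RR=S
cmd 1: advance +21 → t=28, phase=(15,20,18,3) → FL=W FR=W RL=W RR=S
cmd 2: advance +16 → t=44, phase=(7,12,10,19) → FL=S FR=W RL=W RR=W
cmd 3: advance +14 → t=58, phase=(21,2,0,9) → FL=W FR=S RL=S RR=W
cmd 4: advance +21 → t=79, phase=(18,23,21,6) → FL=W FR=W RL=W RR=S
cmd 5: advance +24 → t=103, phase=(18,23,21,6) → FL=W FR=W RL=W RR=S
cmd 6: advance +3 → t=106, phase=(21,2,0,9) → FL=W FR=S RL=S RR=W
cmd 7: advance +6 → t=112, phase=(3,8,6,15) → FL=S FR=W RL=S RR=W


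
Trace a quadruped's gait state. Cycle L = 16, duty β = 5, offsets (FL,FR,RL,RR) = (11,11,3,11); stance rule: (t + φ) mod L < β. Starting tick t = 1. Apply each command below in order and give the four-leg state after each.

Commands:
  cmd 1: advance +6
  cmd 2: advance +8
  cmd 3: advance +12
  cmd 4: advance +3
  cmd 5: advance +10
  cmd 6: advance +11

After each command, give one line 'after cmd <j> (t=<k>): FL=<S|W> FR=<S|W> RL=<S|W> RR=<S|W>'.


after cmd 1 (t=7): FL=S FR=S RL=W RR=S
after cmd 2 (t=15): FL=W FR=W RL=S RR=W
after cmd 3 (t=27): FL=W FR=W RL=W RR=W
after cmd 4 (t=30): FL=W FR=W RL=S RR=W
after cmd 5 (t=40): FL=S FR=S RL=W RR=S
after cmd 6 (t=51): FL=W FR=W RL=W RR=W

start t=1: FL=W FR=W RL=S RR=W
cmd 1: advance +6 → t=7, phase=(2,2,10,2) → FL=S FR=S RL=W RR=S
cmd 2: advance +8 → t=15, phase=(10,10,2,10) → FL=W FR=W RL=S RR=W
cmd 3: advance +12 → t=27, phase=(6,6,14,6) → FL=W FR=W RL=W RR=W
cmd 4: advance +3 → t=30, phase=(9,9,1,9) → FL=W FR=W RL=S RR=W
cmd 5: advance +10 → t=40, phase=(3,3,11,3) → FL=S FR=S RL=W RR=S
cmd 6: advance +11 → t=51, phase=(14,14,6,14) → FL=W FR=W RL=W RR=W


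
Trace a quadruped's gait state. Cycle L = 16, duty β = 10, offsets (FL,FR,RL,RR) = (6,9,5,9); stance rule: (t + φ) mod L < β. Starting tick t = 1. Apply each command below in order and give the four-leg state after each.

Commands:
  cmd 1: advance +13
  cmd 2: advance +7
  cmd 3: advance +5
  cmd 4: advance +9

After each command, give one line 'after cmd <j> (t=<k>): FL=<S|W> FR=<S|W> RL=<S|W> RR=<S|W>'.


start t=1: FL=S FR=W RL=S RR=W
cmd 1: advance +13 → t=14, phase=(4,7,3,7) → FL=S FR=S RL=S RR=S
cmd 2: advance +7 → t=21, phase=(11,14,10,14) → FL=W FR=W RL=W RR=W
cmd 3: advance +5 → t=26, phase=(0,3,15,3) → FL=S FR=S RL=W RR=S
cmd 4: advance +9 → t=35, phase=(9,12,8,12) → FL=S FR=W RL=S RR=W

after cmd 1 (t=14): FL=S FR=S RL=S RR=S
after cmd 2 (t=21): FL=W FR=W RL=W RR=W
after cmd 3 (t=26): FL=S FR=S RL=W RR=S
after cmd 4 (t=35): FL=S FR=W RL=S RR=W


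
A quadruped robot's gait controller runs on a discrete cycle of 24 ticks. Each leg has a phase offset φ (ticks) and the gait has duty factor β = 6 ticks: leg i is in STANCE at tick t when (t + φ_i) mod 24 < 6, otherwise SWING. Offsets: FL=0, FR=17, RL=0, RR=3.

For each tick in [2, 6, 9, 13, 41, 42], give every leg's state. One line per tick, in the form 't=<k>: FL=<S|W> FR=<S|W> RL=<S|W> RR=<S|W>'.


t=2: FL=S FR=W RL=S RR=S
t=6: FL=W FR=W RL=W RR=W
t=9: FL=W FR=S RL=W RR=W
t=13: FL=W FR=W RL=W RR=W
t=41: FL=W FR=W RL=W RR=W
t=42: FL=W FR=W RL=W RR=W

t=2: phase=(2,19,2,5) vs β=6 → FL=S FR=W RL=S RR=S
t=6: phase=(6,23,6,9) vs β=6 → FL=W FR=W RL=W RR=W
t=9: phase=(9,2,9,12) vs β=6 → FL=W FR=S RL=W RR=W
t=13: phase=(13,6,13,16) vs β=6 → FL=W FR=W RL=W RR=W
t=41: phase=(17,10,17,20) vs β=6 → FL=W FR=W RL=W RR=W
t=42: phase=(18,11,18,21) vs β=6 → FL=W FR=W RL=W RR=W


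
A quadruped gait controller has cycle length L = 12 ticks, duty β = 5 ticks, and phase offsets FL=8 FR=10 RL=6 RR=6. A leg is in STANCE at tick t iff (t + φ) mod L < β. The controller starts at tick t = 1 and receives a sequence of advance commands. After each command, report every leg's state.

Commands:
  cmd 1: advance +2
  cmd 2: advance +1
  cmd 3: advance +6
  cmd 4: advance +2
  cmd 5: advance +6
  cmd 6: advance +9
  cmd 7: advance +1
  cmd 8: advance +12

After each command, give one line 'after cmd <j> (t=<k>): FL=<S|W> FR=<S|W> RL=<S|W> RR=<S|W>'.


start t=1: FL=W FR=W RL=W RR=W
cmd 1: advance +2 → t=3, phase=(11,1,9,9) → FL=W FR=S RL=W RR=W
cmd 2: advance +1 → t=4, phase=(0,2,10,10) → FL=S FR=S RL=W RR=W
cmd 3: advance +6 → t=10, phase=(6,8,4,4) → FL=W FR=W RL=S RR=S
cmd 4: advance +2 → t=12, phase=(8,10,6,6) → FL=W FR=W RL=W RR=W
cmd 5: advance +6 → t=18, phase=(2,4,0,0) → FL=S FR=S RL=S RR=S
cmd 6: advance +9 → t=27, phase=(11,1,9,9) → FL=W FR=S RL=W RR=W
cmd 7: advance +1 → t=28, phase=(0,2,10,10) → FL=S FR=S RL=W RR=W
cmd 8: advance +12 → t=40, phase=(0,2,10,10) → FL=S FR=S RL=W RR=W

after cmd 1 (t=3): FL=W FR=S RL=W RR=W
after cmd 2 (t=4): FL=S FR=S RL=W RR=W
after cmd 3 (t=10): FL=W FR=W RL=S RR=S
after cmd 4 (t=12): FL=W FR=W RL=W RR=W
after cmd 5 (t=18): FL=S FR=S RL=S RR=S
after cmd 6 (t=27): FL=W FR=S RL=W RR=W
after cmd 7 (t=28): FL=S FR=S RL=W RR=W
after cmd 8 (t=40): FL=S FR=S RL=W RR=W


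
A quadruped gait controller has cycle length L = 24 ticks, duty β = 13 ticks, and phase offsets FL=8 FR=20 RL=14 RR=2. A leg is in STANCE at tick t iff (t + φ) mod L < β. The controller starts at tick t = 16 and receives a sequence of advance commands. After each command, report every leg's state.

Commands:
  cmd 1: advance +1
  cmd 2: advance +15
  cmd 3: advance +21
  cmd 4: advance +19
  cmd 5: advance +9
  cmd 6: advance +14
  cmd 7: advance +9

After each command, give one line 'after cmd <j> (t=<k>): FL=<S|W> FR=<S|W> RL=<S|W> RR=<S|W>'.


after cmd 1 (t=17): FL=S FR=W RL=S RR=W
after cmd 2 (t=32): FL=W FR=S RL=W RR=S
after cmd 3 (t=53): FL=W FR=S RL=W RR=S
after cmd 4 (t=72): FL=S FR=W RL=W RR=S
after cmd 5 (t=81): FL=W FR=S RL=W RR=S
after cmd 6 (t=95): FL=S FR=W RL=W RR=S
after cmd 7 (t=104): FL=W FR=S RL=W RR=S

start t=16: FL=S FR=S RL=S RR=W
cmd 1: advance +1 → t=17, phase=(1,13,7,19) → FL=S FR=W RL=S RR=W
cmd 2: advance +15 → t=32, phase=(16,4,22,10) → FL=W FR=S RL=W RR=S
cmd 3: advance +21 → t=53, phase=(13,1,19,7) → FL=W FR=S RL=W RR=S
cmd 4: advance +19 → t=72, phase=(8,20,14,2) → FL=S FR=W RL=W RR=S
cmd 5: advance +9 → t=81, phase=(17,5,23,11) → FL=W FR=S RL=W RR=S
cmd 6: advance +14 → t=95, phase=(7,19,13,1) → FL=S FR=W RL=W RR=S
cmd 7: advance +9 → t=104, phase=(16,4,22,10) → FL=W FR=S RL=W RR=S


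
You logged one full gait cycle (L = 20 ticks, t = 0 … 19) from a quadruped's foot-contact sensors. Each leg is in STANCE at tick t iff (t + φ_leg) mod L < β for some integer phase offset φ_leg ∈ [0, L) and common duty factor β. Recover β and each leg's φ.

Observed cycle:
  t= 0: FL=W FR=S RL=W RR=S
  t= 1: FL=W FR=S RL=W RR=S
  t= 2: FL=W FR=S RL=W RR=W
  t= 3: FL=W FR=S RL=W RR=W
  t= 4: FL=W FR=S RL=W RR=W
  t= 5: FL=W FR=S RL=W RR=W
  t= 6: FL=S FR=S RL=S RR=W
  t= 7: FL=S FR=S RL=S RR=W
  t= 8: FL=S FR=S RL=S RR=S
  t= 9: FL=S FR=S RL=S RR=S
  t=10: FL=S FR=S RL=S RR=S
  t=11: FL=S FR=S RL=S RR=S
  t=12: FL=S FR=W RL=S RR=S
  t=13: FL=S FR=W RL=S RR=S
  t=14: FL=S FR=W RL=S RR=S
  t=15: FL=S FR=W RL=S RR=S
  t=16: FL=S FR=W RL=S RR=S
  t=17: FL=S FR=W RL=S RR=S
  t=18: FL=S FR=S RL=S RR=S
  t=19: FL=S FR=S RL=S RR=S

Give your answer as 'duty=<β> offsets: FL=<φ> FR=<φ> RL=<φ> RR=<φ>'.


duty=14 offsets: FL=14 FR=2 RL=14 RR=12

duty β = stance ticks per leg = 14
FL: stance ticks = 14; W→S at t=6 → φ=14
FR: stance ticks = 14; W→S at t=18 → φ=2
RL: stance ticks = 14; W→S at t=6 → φ=14
RR: stance ticks = 14; W→S at t=8 → φ=12


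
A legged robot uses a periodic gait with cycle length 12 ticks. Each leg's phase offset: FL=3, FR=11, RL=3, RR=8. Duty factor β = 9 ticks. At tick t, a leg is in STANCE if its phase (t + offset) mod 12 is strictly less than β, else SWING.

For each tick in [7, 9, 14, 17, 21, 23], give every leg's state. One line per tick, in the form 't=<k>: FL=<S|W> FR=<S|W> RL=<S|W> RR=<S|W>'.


t=7: phase=(10,6,10,3) vs β=9 → FL=W FR=S RL=W RR=S
t=9: phase=(0,8,0,5) vs β=9 → FL=S FR=S RL=S RR=S
t=14: phase=(5,1,5,10) vs β=9 → FL=S FR=S RL=S RR=W
t=17: phase=(8,4,8,1) vs β=9 → FL=S FR=S RL=S RR=S
t=21: phase=(0,8,0,5) vs β=9 → FL=S FR=S RL=S RR=S
t=23: phase=(2,10,2,7) vs β=9 → FL=S FR=W RL=S RR=S

t=7: FL=W FR=S RL=W RR=S
t=9: FL=S FR=S RL=S RR=S
t=14: FL=S FR=S RL=S RR=W
t=17: FL=S FR=S RL=S RR=S
t=21: FL=S FR=S RL=S RR=S
t=23: FL=S FR=W RL=S RR=S


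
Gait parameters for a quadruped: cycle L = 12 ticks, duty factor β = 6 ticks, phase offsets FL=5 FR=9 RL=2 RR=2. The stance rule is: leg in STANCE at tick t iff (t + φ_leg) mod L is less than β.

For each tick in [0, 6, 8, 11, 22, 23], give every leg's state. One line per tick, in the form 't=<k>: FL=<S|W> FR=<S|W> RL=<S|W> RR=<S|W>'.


t=0: FL=S FR=W RL=S RR=S
t=6: FL=W FR=S RL=W RR=W
t=8: FL=S FR=S RL=W RR=W
t=11: FL=S FR=W RL=S RR=S
t=22: FL=S FR=W RL=S RR=S
t=23: FL=S FR=W RL=S RR=S

t=0: phase=(5,9,2,2) vs β=6 → FL=S FR=W RL=S RR=S
t=6: phase=(11,3,8,8) vs β=6 → FL=W FR=S RL=W RR=W
t=8: phase=(1,5,10,10) vs β=6 → FL=S FR=S RL=W RR=W
t=11: phase=(4,8,1,1) vs β=6 → FL=S FR=W RL=S RR=S
t=22: phase=(3,7,0,0) vs β=6 → FL=S FR=W RL=S RR=S
t=23: phase=(4,8,1,1) vs β=6 → FL=S FR=W RL=S RR=S


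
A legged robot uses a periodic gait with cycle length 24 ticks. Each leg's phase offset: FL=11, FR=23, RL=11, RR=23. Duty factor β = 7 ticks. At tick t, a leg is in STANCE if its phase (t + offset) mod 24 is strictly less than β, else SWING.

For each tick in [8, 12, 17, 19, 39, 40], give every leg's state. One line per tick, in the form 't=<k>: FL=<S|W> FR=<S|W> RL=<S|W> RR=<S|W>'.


t=8: phase=(19,7,19,7) vs β=7 → FL=W FR=W RL=W RR=W
t=12: phase=(23,11,23,11) vs β=7 → FL=W FR=W RL=W RR=W
t=17: phase=(4,16,4,16) vs β=7 → FL=S FR=W RL=S RR=W
t=19: phase=(6,18,6,18) vs β=7 → FL=S FR=W RL=S RR=W
t=39: phase=(2,14,2,14) vs β=7 → FL=S FR=W RL=S RR=W
t=40: phase=(3,15,3,15) vs β=7 → FL=S FR=W RL=S RR=W

t=8: FL=W FR=W RL=W RR=W
t=12: FL=W FR=W RL=W RR=W
t=17: FL=S FR=W RL=S RR=W
t=19: FL=S FR=W RL=S RR=W
t=39: FL=S FR=W RL=S RR=W
t=40: FL=S FR=W RL=S RR=W


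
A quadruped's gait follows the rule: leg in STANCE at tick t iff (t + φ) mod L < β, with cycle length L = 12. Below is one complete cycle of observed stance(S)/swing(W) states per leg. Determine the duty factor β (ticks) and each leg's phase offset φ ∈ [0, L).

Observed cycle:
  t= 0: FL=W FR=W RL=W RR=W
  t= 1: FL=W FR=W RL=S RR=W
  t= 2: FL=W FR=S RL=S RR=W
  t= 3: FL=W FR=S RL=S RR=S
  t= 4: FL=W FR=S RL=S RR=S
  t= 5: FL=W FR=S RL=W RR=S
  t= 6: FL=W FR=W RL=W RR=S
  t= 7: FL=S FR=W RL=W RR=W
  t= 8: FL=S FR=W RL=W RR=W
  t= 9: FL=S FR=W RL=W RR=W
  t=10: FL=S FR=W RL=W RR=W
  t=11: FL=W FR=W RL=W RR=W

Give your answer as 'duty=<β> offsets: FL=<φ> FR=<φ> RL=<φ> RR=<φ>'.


duty β = stance ticks per leg = 4
FL: stance ticks = 4; W→S at t=7 → φ=5
FR: stance ticks = 4; W→S at t=2 → φ=10
RL: stance ticks = 4; W→S at t=1 → φ=11
RR: stance ticks = 4; W→S at t=3 → φ=9

duty=4 offsets: FL=5 FR=10 RL=11 RR=9


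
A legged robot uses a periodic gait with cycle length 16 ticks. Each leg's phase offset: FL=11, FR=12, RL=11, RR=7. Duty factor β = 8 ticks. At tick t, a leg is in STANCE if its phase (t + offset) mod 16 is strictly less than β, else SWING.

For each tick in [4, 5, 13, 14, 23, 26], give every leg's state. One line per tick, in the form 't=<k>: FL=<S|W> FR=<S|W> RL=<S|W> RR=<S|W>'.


t=4: phase=(15,0,15,11) vs β=8 → FL=W FR=S RL=W RR=W
t=5: phase=(0,1,0,12) vs β=8 → FL=S FR=S RL=S RR=W
t=13: phase=(8,9,8,4) vs β=8 → FL=W FR=W RL=W RR=S
t=14: phase=(9,10,9,5) vs β=8 → FL=W FR=W RL=W RR=S
t=23: phase=(2,3,2,14) vs β=8 → FL=S FR=S RL=S RR=W
t=26: phase=(5,6,5,1) vs β=8 → FL=S FR=S RL=S RR=S

t=4: FL=W FR=S RL=W RR=W
t=5: FL=S FR=S RL=S RR=W
t=13: FL=W FR=W RL=W RR=S
t=14: FL=W FR=W RL=W RR=S
t=23: FL=S FR=S RL=S RR=W
t=26: FL=S FR=S RL=S RR=S


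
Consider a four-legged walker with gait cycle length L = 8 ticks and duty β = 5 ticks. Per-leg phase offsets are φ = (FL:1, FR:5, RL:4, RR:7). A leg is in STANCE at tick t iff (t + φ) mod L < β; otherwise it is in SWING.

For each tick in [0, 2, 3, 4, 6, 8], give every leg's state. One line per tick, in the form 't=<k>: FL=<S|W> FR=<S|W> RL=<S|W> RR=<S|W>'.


t=0: phase=(1,5,4,7) vs β=5 → FL=S FR=W RL=S RR=W
t=2: phase=(3,7,6,1) vs β=5 → FL=S FR=W RL=W RR=S
t=3: phase=(4,0,7,2) vs β=5 → FL=S FR=S RL=W RR=S
t=4: phase=(5,1,0,3) vs β=5 → FL=W FR=S RL=S RR=S
t=6: phase=(7,3,2,5) vs β=5 → FL=W FR=S RL=S RR=W
t=8: phase=(1,5,4,7) vs β=5 → FL=S FR=W RL=S RR=W

t=0: FL=S FR=W RL=S RR=W
t=2: FL=S FR=W RL=W RR=S
t=3: FL=S FR=S RL=W RR=S
t=4: FL=W FR=S RL=S RR=S
t=6: FL=W FR=S RL=S RR=W
t=8: FL=S FR=W RL=S RR=W


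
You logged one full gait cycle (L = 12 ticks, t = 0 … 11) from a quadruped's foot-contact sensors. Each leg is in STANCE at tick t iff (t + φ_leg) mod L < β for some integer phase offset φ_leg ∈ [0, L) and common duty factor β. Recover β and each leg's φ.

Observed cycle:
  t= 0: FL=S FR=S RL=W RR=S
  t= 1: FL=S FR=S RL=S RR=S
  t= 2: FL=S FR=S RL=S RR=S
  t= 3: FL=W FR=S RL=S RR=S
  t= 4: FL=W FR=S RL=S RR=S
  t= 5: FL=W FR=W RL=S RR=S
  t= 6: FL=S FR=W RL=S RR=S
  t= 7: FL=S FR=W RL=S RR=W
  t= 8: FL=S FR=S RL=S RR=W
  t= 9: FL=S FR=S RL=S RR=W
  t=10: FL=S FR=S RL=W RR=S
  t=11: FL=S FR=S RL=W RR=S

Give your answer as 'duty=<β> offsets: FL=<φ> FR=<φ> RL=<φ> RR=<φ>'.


duty β = stance ticks per leg = 9
FL: stance ticks = 9; W→S at t=6 → φ=6
FR: stance ticks = 9; W→S at t=8 → φ=4
RL: stance ticks = 9; W→S at t=1 → φ=11
RR: stance ticks = 9; W→S at t=10 → φ=2

duty=9 offsets: FL=6 FR=4 RL=11 RR=2


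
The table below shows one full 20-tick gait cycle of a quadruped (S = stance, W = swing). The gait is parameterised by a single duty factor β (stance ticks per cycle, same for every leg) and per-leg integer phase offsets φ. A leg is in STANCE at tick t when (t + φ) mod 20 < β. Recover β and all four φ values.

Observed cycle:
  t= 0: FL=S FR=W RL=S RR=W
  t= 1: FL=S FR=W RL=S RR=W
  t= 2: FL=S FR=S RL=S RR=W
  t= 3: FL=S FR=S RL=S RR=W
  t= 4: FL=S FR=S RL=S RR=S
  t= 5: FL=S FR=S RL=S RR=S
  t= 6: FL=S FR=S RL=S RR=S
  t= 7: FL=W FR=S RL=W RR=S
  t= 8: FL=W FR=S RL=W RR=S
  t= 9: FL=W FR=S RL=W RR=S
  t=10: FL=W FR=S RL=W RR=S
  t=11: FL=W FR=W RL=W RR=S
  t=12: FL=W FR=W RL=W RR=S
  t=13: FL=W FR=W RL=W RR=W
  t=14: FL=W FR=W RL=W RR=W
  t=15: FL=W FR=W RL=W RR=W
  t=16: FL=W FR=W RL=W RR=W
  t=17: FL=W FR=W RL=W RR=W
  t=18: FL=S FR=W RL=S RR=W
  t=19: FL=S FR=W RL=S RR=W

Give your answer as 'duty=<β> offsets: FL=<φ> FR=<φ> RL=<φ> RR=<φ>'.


duty β = stance ticks per leg = 9
FL: stance ticks = 9; W→S at t=18 → φ=2
FR: stance ticks = 9; W→S at t=2 → φ=18
RL: stance ticks = 9; W→S at t=18 → φ=2
RR: stance ticks = 9; W→S at t=4 → φ=16

duty=9 offsets: FL=2 FR=18 RL=2 RR=16


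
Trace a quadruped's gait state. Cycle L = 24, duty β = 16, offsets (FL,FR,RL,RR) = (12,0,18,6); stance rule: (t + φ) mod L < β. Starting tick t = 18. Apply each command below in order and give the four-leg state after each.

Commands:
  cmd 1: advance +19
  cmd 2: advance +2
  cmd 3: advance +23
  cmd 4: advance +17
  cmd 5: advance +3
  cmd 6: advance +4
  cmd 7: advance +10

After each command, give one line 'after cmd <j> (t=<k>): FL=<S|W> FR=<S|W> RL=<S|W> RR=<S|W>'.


after cmd 1 (t=37): FL=S FR=S RL=S RR=W
after cmd 2 (t=39): FL=S FR=S RL=S RR=W
after cmd 3 (t=62): FL=S FR=S RL=S RR=W
after cmd 4 (t=79): FL=W FR=S RL=S RR=S
after cmd 5 (t=82): FL=W FR=S RL=S RR=W
after cmd 6 (t=86): FL=S FR=S RL=S RR=W
after cmd 7 (t=96): FL=S FR=S RL=W RR=S

start t=18: FL=S FR=W RL=S RR=S
cmd 1: advance +19 → t=37, phase=(1,13,7,19) → FL=S FR=S RL=S RR=W
cmd 2: advance +2 → t=39, phase=(3,15,9,21) → FL=S FR=S RL=S RR=W
cmd 3: advance +23 → t=62, phase=(2,14,8,20) → FL=S FR=S RL=S RR=W
cmd 4: advance +17 → t=79, phase=(19,7,1,13) → FL=W FR=S RL=S RR=S
cmd 5: advance +3 → t=82, phase=(22,10,4,16) → FL=W FR=S RL=S RR=W
cmd 6: advance +4 → t=86, phase=(2,14,8,20) → FL=S FR=S RL=S RR=W
cmd 7: advance +10 → t=96, phase=(12,0,18,6) → FL=S FR=S RL=W RR=S


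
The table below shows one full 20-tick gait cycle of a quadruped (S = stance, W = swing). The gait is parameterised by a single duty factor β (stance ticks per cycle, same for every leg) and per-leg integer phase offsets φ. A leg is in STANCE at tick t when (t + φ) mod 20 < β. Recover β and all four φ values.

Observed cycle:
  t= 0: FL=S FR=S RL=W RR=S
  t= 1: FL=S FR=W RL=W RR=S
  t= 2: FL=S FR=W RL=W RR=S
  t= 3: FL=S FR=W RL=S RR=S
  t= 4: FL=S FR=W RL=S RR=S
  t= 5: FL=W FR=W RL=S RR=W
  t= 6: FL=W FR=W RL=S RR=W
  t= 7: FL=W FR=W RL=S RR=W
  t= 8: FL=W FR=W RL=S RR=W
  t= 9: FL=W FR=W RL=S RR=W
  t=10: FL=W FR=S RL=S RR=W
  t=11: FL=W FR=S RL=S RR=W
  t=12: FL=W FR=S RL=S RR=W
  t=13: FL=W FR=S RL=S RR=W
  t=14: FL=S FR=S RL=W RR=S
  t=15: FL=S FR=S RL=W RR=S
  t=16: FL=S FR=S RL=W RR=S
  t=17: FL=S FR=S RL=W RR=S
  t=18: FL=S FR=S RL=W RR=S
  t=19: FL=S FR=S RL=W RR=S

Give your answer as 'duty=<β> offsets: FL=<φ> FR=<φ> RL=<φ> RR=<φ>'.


duty β = stance ticks per leg = 11
FL: stance ticks = 11; W→S at t=14 → φ=6
FR: stance ticks = 11; W→S at t=10 → φ=10
RL: stance ticks = 11; W→S at t=3 → φ=17
RR: stance ticks = 11; W→S at t=14 → φ=6

duty=11 offsets: FL=6 FR=10 RL=17 RR=6


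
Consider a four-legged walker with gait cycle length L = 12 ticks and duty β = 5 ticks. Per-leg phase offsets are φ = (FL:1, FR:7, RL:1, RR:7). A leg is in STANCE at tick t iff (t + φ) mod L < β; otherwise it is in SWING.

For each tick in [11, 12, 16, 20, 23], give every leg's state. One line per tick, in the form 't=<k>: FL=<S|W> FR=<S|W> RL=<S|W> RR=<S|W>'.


t=11: FL=S FR=W RL=S RR=W
t=12: FL=S FR=W RL=S RR=W
t=16: FL=W FR=W RL=W RR=W
t=20: FL=W FR=S RL=W RR=S
t=23: FL=S FR=W RL=S RR=W

t=11: phase=(0,6,0,6) vs β=5 → FL=S FR=W RL=S RR=W
t=12: phase=(1,7,1,7) vs β=5 → FL=S FR=W RL=S RR=W
t=16: phase=(5,11,5,11) vs β=5 → FL=W FR=W RL=W RR=W
t=20: phase=(9,3,9,3) vs β=5 → FL=W FR=S RL=W RR=S
t=23: phase=(0,6,0,6) vs β=5 → FL=S FR=W RL=S RR=W


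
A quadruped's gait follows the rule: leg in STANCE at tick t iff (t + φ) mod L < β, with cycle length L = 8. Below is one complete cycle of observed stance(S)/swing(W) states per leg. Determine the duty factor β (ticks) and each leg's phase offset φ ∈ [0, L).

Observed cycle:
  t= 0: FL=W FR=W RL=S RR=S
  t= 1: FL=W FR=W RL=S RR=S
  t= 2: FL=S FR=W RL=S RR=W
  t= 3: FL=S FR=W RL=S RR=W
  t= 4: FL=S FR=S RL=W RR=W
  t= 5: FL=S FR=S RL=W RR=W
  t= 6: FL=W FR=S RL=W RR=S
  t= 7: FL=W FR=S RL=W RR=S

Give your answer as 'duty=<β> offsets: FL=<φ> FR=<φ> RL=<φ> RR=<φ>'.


duty=4 offsets: FL=6 FR=4 RL=0 RR=2

duty β = stance ticks per leg = 4
FL: stance ticks = 4; W→S at t=2 → φ=6
FR: stance ticks = 4; W→S at t=4 → φ=4
RL: stance ticks = 4; W→S at t=0 → φ=0
RR: stance ticks = 4; W→S at t=6 → φ=2


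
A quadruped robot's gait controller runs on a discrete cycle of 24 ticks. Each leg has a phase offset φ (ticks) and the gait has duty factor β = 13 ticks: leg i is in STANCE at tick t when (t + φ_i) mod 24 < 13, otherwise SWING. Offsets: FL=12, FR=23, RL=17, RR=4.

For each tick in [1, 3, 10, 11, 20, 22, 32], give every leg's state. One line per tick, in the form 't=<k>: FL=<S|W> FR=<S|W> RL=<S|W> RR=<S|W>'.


t=1: FL=W FR=S RL=W RR=S
t=3: FL=W FR=S RL=W RR=S
t=10: FL=W FR=S RL=S RR=W
t=11: FL=W FR=S RL=S RR=W
t=20: FL=S FR=W RL=W RR=S
t=22: FL=S FR=W RL=W RR=S
t=32: FL=W FR=S RL=S RR=S

t=1: phase=(13,0,18,5) vs β=13 → FL=W FR=S RL=W RR=S
t=3: phase=(15,2,20,7) vs β=13 → FL=W FR=S RL=W RR=S
t=10: phase=(22,9,3,14) vs β=13 → FL=W FR=S RL=S RR=W
t=11: phase=(23,10,4,15) vs β=13 → FL=W FR=S RL=S RR=W
t=20: phase=(8,19,13,0) vs β=13 → FL=S FR=W RL=W RR=S
t=22: phase=(10,21,15,2) vs β=13 → FL=S FR=W RL=W RR=S
t=32: phase=(20,7,1,12) vs β=13 → FL=W FR=S RL=S RR=S


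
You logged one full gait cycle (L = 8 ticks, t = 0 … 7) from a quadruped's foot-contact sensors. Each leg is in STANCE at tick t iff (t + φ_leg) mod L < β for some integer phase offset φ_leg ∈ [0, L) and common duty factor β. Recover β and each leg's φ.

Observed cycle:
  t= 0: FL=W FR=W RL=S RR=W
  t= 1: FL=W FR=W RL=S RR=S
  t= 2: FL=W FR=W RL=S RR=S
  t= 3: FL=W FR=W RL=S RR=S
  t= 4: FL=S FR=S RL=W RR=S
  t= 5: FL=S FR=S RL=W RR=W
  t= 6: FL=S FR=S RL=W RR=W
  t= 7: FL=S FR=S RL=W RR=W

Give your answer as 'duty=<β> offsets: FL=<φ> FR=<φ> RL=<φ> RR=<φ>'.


duty β = stance ticks per leg = 4
FL: stance ticks = 4; W→S at t=4 → φ=4
FR: stance ticks = 4; W→S at t=4 → φ=4
RL: stance ticks = 4; W→S at t=0 → φ=0
RR: stance ticks = 4; W→S at t=1 → φ=7

duty=4 offsets: FL=4 FR=4 RL=0 RR=7


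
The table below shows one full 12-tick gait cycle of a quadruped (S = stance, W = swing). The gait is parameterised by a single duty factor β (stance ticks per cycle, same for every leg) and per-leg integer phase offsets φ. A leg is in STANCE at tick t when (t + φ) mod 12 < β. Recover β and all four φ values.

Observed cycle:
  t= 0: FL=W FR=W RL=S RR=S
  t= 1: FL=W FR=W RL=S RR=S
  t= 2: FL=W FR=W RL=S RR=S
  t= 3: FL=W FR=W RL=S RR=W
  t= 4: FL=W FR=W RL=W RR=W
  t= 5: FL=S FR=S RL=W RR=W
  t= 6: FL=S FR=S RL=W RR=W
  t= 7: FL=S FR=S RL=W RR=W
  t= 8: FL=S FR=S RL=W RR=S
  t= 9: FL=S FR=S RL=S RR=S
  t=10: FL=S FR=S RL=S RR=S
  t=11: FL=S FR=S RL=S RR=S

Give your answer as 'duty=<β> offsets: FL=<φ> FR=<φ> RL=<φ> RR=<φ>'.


duty β = stance ticks per leg = 7
FL: stance ticks = 7; W→S at t=5 → φ=7
FR: stance ticks = 7; W→S at t=5 → φ=7
RL: stance ticks = 7; W→S at t=9 → φ=3
RR: stance ticks = 7; W→S at t=8 → φ=4

duty=7 offsets: FL=7 FR=7 RL=3 RR=4


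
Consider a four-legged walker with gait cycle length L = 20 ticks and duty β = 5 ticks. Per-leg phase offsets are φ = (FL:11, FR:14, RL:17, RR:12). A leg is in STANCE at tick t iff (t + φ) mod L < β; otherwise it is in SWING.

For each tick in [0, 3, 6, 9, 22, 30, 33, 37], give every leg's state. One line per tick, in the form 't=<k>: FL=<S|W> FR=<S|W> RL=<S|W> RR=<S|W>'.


t=0: FL=W FR=W RL=W RR=W
t=3: FL=W FR=W RL=S RR=W
t=6: FL=W FR=S RL=S RR=W
t=9: FL=S FR=S RL=W RR=S
t=22: FL=W FR=W RL=W RR=W
t=30: FL=S FR=S RL=W RR=S
t=33: FL=S FR=W RL=W RR=W
t=37: FL=W FR=W RL=W RR=W

t=0: phase=(11,14,17,12) vs β=5 → FL=W FR=W RL=W RR=W
t=3: phase=(14,17,0,15) vs β=5 → FL=W FR=W RL=S RR=W
t=6: phase=(17,0,3,18) vs β=5 → FL=W FR=S RL=S RR=W
t=9: phase=(0,3,6,1) vs β=5 → FL=S FR=S RL=W RR=S
t=22: phase=(13,16,19,14) vs β=5 → FL=W FR=W RL=W RR=W
t=30: phase=(1,4,7,2) vs β=5 → FL=S FR=S RL=W RR=S
t=33: phase=(4,7,10,5) vs β=5 → FL=S FR=W RL=W RR=W
t=37: phase=(8,11,14,9) vs β=5 → FL=W FR=W RL=W RR=W


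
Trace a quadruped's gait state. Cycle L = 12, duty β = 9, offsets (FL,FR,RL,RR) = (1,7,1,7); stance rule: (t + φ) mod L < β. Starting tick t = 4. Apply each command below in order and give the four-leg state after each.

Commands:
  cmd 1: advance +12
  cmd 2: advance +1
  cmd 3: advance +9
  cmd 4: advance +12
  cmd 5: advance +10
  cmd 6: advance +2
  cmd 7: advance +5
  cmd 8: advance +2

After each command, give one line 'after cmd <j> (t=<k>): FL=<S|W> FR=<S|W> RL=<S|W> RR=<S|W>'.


after cmd 1 (t=16): FL=S FR=W RL=S RR=W
after cmd 2 (t=17): FL=S FR=S RL=S RR=S
after cmd 3 (t=26): FL=S FR=W RL=S RR=W
after cmd 4 (t=38): FL=S FR=W RL=S RR=W
after cmd 5 (t=48): FL=S FR=S RL=S RR=S
after cmd 6 (t=50): FL=S FR=W RL=S RR=W
after cmd 7 (t=55): FL=S FR=S RL=S RR=S
after cmd 8 (t=57): FL=W FR=S RL=W RR=S

start t=4: FL=S FR=W RL=S RR=W
cmd 1: advance +12 → t=16, phase=(5,11,5,11) → FL=S FR=W RL=S RR=W
cmd 2: advance +1 → t=17, phase=(6,0,6,0) → FL=S FR=S RL=S RR=S
cmd 3: advance +9 → t=26, phase=(3,9,3,9) → FL=S FR=W RL=S RR=W
cmd 4: advance +12 → t=38, phase=(3,9,3,9) → FL=S FR=W RL=S RR=W
cmd 5: advance +10 → t=48, phase=(1,7,1,7) → FL=S FR=S RL=S RR=S
cmd 6: advance +2 → t=50, phase=(3,9,3,9) → FL=S FR=W RL=S RR=W
cmd 7: advance +5 → t=55, phase=(8,2,8,2) → FL=S FR=S RL=S RR=S
cmd 8: advance +2 → t=57, phase=(10,4,10,4) → FL=W FR=S RL=W RR=S


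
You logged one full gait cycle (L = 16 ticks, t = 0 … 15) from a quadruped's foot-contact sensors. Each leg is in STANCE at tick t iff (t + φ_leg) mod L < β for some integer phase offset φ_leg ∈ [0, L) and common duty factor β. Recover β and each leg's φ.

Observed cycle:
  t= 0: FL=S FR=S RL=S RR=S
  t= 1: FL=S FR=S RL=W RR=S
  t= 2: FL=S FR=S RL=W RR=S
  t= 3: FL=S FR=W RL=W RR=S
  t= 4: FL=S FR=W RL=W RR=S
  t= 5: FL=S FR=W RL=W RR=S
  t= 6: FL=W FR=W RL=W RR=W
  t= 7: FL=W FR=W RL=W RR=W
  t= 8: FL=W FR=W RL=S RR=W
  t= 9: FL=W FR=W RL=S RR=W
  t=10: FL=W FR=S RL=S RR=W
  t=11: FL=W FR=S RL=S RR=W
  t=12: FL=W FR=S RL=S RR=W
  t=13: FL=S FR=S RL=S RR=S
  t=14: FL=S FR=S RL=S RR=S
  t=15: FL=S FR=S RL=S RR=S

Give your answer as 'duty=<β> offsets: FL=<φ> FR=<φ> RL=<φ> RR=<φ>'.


duty β = stance ticks per leg = 9
FL: stance ticks = 9; W→S at t=13 → φ=3
FR: stance ticks = 9; W→S at t=10 → φ=6
RL: stance ticks = 9; W→S at t=8 → φ=8
RR: stance ticks = 9; W→S at t=13 → φ=3

duty=9 offsets: FL=3 FR=6 RL=8 RR=3


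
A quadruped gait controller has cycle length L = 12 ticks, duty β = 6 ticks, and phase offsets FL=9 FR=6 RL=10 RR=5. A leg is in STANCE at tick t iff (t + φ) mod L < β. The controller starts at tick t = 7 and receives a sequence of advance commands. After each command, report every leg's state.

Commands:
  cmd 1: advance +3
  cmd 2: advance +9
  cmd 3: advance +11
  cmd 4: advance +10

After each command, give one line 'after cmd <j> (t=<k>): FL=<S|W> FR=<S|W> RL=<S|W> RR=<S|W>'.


start t=7: FL=S FR=S RL=S RR=S
cmd 1: advance +3 → t=10, phase=(7,4,8,3) → FL=W FR=S RL=W RR=S
cmd 2: advance +9 → t=19, phase=(4,1,5,0) → FL=S FR=S RL=S RR=S
cmd 3: advance +11 → t=30, phase=(3,0,4,11) → FL=S FR=S RL=S RR=W
cmd 4: advance +10 → t=40, phase=(1,10,2,9) → FL=S FR=W RL=S RR=W

after cmd 1 (t=10): FL=W FR=S RL=W RR=S
after cmd 2 (t=19): FL=S FR=S RL=S RR=S
after cmd 3 (t=30): FL=S FR=S RL=S RR=W
after cmd 4 (t=40): FL=S FR=W RL=S RR=W


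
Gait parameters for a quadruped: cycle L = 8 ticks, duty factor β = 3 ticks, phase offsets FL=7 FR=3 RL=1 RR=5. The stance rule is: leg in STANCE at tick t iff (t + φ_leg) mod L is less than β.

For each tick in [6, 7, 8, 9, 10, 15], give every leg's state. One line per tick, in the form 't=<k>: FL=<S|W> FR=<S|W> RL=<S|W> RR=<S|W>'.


t=6: FL=W FR=S RL=W RR=W
t=7: FL=W FR=S RL=S RR=W
t=8: FL=W FR=W RL=S RR=W
t=9: FL=S FR=W RL=S RR=W
t=10: FL=S FR=W RL=W RR=W
t=15: FL=W FR=S RL=S RR=W

t=6: phase=(5,1,7,3) vs β=3 → FL=W FR=S RL=W RR=W
t=7: phase=(6,2,0,4) vs β=3 → FL=W FR=S RL=S RR=W
t=8: phase=(7,3,1,5) vs β=3 → FL=W FR=W RL=S RR=W
t=9: phase=(0,4,2,6) vs β=3 → FL=S FR=W RL=S RR=W
t=10: phase=(1,5,3,7) vs β=3 → FL=S FR=W RL=W RR=W
t=15: phase=(6,2,0,4) vs β=3 → FL=W FR=S RL=S RR=W


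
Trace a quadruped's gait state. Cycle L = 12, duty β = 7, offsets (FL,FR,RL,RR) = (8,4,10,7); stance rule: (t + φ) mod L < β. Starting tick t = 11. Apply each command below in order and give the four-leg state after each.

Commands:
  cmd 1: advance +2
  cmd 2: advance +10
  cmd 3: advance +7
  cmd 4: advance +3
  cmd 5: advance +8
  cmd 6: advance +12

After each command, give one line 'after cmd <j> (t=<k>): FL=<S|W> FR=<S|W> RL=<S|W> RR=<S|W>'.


after cmd 1 (t=13): FL=W FR=S RL=W RR=W
after cmd 2 (t=23): FL=W FR=S RL=W RR=S
after cmd 3 (t=30): FL=S FR=W RL=S RR=S
after cmd 4 (t=33): FL=S FR=S RL=W RR=S
after cmd 5 (t=41): FL=S FR=W RL=S RR=S
after cmd 6 (t=53): FL=S FR=W RL=S RR=S

start t=11: FL=W FR=S RL=W RR=S
cmd 1: advance +2 → t=13, phase=(9,5,11,8) → FL=W FR=S RL=W RR=W
cmd 2: advance +10 → t=23, phase=(7,3,9,6) → FL=W FR=S RL=W RR=S
cmd 3: advance +7 → t=30, phase=(2,10,4,1) → FL=S FR=W RL=S RR=S
cmd 4: advance +3 → t=33, phase=(5,1,7,4) → FL=S FR=S RL=W RR=S
cmd 5: advance +8 → t=41, phase=(1,9,3,0) → FL=S FR=W RL=S RR=S
cmd 6: advance +12 → t=53, phase=(1,9,3,0) → FL=S FR=W RL=S RR=S


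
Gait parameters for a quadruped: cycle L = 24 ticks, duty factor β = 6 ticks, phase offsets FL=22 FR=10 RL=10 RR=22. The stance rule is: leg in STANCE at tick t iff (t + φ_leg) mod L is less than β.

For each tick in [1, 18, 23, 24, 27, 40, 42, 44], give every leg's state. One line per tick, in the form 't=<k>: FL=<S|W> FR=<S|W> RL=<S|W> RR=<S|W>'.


t=1: phase=(23,11,11,23) vs β=6 → FL=W FR=W RL=W RR=W
t=18: phase=(16,4,4,16) vs β=6 → FL=W FR=S RL=S RR=W
t=23: phase=(21,9,9,21) vs β=6 → FL=W FR=W RL=W RR=W
t=24: phase=(22,10,10,22) vs β=6 → FL=W FR=W RL=W RR=W
t=27: phase=(1,13,13,1) vs β=6 → FL=S FR=W RL=W RR=S
t=40: phase=(14,2,2,14) vs β=6 → FL=W FR=S RL=S RR=W
t=42: phase=(16,4,4,16) vs β=6 → FL=W FR=S RL=S RR=W
t=44: phase=(18,6,6,18) vs β=6 → FL=W FR=W RL=W RR=W

t=1: FL=W FR=W RL=W RR=W
t=18: FL=W FR=S RL=S RR=W
t=23: FL=W FR=W RL=W RR=W
t=24: FL=W FR=W RL=W RR=W
t=27: FL=S FR=W RL=W RR=S
t=40: FL=W FR=S RL=S RR=W
t=42: FL=W FR=S RL=S RR=W
t=44: FL=W FR=W RL=W RR=W


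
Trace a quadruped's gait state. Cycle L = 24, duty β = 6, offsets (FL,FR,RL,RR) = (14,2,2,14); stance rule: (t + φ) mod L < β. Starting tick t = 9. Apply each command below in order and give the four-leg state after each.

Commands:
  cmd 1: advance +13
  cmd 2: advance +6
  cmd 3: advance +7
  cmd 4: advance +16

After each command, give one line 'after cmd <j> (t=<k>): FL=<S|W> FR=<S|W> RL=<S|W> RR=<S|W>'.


start t=9: FL=W FR=W RL=W RR=W
cmd 1: advance +13 → t=22, phase=(12,0,0,12) → FL=W FR=S RL=S RR=W
cmd 2: advance +6 → t=28, phase=(18,6,6,18) → FL=W FR=W RL=W RR=W
cmd 3: advance +7 → t=35, phase=(1,13,13,1) → FL=S FR=W RL=W RR=S
cmd 4: advance +16 → t=51, phase=(17,5,5,17) → FL=W FR=S RL=S RR=W

after cmd 1 (t=22): FL=W FR=S RL=S RR=W
after cmd 2 (t=28): FL=W FR=W RL=W RR=W
after cmd 3 (t=35): FL=S FR=W RL=W RR=S
after cmd 4 (t=51): FL=W FR=S RL=S RR=W


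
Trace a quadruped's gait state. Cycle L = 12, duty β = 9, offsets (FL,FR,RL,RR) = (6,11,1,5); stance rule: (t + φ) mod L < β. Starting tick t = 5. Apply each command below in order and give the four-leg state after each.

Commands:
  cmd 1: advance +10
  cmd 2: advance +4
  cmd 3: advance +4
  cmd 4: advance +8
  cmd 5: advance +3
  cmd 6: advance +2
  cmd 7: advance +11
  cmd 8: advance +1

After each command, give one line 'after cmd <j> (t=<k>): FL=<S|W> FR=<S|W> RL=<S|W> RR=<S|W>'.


start t=5: FL=W FR=S RL=S RR=W
cmd 1: advance +10 → t=15, phase=(9,2,4,8) → FL=W FR=S RL=S RR=S
cmd 2: advance +4 → t=19, phase=(1,6,8,0) → FL=S FR=S RL=S RR=S
cmd 3: advance +4 → t=23, phase=(5,10,0,4) → FL=S FR=W RL=S RR=S
cmd 4: advance +8 → t=31, phase=(1,6,8,0) → FL=S FR=S RL=S RR=S
cmd 5: advance +3 → t=34, phase=(4,9,11,3) → FL=S FR=W RL=W RR=S
cmd 6: advance +2 → t=36, phase=(6,11,1,5) → FL=S FR=W RL=S RR=S
cmd 7: advance +11 → t=47, phase=(5,10,0,4) → FL=S FR=W RL=S RR=S
cmd 8: advance +1 → t=48, phase=(6,11,1,5) → FL=S FR=W RL=S RR=S

after cmd 1 (t=15): FL=W FR=S RL=S RR=S
after cmd 2 (t=19): FL=S FR=S RL=S RR=S
after cmd 3 (t=23): FL=S FR=W RL=S RR=S
after cmd 4 (t=31): FL=S FR=S RL=S RR=S
after cmd 5 (t=34): FL=S FR=W RL=W RR=S
after cmd 6 (t=36): FL=S FR=W RL=S RR=S
after cmd 7 (t=47): FL=S FR=W RL=S RR=S
after cmd 8 (t=48): FL=S FR=W RL=S RR=S


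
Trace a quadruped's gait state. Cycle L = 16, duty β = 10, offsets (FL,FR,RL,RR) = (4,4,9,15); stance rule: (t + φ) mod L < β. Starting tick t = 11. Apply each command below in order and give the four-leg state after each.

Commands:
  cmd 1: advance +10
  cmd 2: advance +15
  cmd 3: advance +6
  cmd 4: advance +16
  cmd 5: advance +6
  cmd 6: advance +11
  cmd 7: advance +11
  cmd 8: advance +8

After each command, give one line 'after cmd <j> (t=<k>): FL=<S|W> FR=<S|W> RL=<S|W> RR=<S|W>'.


after cmd 1 (t=21): FL=S FR=S RL=W RR=S
after cmd 2 (t=36): FL=S FR=S RL=W RR=S
after cmd 3 (t=42): FL=W FR=W RL=S RR=S
after cmd 4 (t=58): FL=W FR=W RL=S RR=S
after cmd 5 (t=64): FL=S FR=S RL=S RR=W
after cmd 6 (t=75): FL=W FR=W RL=S RR=W
after cmd 7 (t=86): FL=W FR=W RL=W RR=S
after cmd 8 (t=94): FL=S FR=S RL=S RR=W

start t=11: FL=W FR=W RL=S RR=W
cmd 1: advance +10 → t=21, phase=(9,9,14,4) → FL=S FR=S RL=W RR=S
cmd 2: advance +15 → t=36, phase=(8,8,13,3) → FL=S FR=S RL=W RR=S
cmd 3: advance +6 → t=42, phase=(14,14,3,9) → FL=W FR=W RL=S RR=S
cmd 4: advance +16 → t=58, phase=(14,14,3,9) → FL=W FR=W RL=S RR=S
cmd 5: advance +6 → t=64, phase=(4,4,9,15) → FL=S FR=S RL=S RR=W
cmd 6: advance +11 → t=75, phase=(15,15,4,10) → FL=W FR=W RL=S RR=W
cmd 7: advance +11 → t=86, phase=(10,10,15,5) → FL=W FR=W RL=W RR=S
cmd 8: advance +8 → t=94, phase=(2,2,7,13) → FL=S FR=S RL=S RR=W


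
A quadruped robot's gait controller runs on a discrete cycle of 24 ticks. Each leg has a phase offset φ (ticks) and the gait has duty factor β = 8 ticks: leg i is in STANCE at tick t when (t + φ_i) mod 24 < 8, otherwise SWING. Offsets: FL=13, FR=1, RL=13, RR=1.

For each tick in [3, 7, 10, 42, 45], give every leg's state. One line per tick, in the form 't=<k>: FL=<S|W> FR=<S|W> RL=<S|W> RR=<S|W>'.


t=3: phase=(16,4,16,4) vs β=8 → FL=W FR=S RL=W RR=S
t=7: phase=(20,8,20,8) vs β=8 → FL=W FR=W RL=W RR=W
t=10: phase=(23,11,23,11) vs β=8 → FL=W FR=W RL=W RR=W
t=42: phase=(7,19,7,19) vs β=8 → FL=S FR=W RL=S RR=W
t=45: phase=(10,22,10,22) vs β=8 → FL=W FR=W RL=W RR=W

t=3: FL=W FR=S RL=W RR=S
t=7: FL=W FR=W RL=W RR=W
t=10: FL=W FR=W RL=W RR=W
t=42: FL=S FR=W RL=S RR=W
t=45: FL=W FR=W RL=W RR=W


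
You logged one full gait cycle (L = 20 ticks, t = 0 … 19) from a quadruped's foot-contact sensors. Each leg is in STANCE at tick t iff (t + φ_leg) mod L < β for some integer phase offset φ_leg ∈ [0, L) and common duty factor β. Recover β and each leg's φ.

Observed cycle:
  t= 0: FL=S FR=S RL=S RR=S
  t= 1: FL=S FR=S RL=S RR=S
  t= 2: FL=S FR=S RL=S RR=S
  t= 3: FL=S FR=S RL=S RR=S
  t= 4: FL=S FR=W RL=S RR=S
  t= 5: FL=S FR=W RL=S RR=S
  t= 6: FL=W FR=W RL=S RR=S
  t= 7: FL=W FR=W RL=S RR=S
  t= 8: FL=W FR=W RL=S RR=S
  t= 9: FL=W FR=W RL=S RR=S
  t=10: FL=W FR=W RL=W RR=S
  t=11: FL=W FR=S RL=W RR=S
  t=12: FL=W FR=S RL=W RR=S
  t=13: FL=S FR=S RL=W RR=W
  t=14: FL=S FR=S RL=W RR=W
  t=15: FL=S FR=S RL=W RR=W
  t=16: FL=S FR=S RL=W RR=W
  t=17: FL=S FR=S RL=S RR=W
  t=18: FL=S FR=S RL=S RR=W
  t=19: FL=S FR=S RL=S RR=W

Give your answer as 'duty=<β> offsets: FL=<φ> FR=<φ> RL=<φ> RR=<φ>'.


duty β = stance ticks per leg = 13
FL: stance ticks = 13; W→S at t=13 → φ=7
FR: stance ticks = 13; W→S at t=11 → φ=9
RL: stance ticks = 13; W→S at t=17 → φ=3
RR: stance ticks = 13; W→S at t=0 → φ=0

duty=13 offsets: FL=7 FR=9 RL=3 RR=0


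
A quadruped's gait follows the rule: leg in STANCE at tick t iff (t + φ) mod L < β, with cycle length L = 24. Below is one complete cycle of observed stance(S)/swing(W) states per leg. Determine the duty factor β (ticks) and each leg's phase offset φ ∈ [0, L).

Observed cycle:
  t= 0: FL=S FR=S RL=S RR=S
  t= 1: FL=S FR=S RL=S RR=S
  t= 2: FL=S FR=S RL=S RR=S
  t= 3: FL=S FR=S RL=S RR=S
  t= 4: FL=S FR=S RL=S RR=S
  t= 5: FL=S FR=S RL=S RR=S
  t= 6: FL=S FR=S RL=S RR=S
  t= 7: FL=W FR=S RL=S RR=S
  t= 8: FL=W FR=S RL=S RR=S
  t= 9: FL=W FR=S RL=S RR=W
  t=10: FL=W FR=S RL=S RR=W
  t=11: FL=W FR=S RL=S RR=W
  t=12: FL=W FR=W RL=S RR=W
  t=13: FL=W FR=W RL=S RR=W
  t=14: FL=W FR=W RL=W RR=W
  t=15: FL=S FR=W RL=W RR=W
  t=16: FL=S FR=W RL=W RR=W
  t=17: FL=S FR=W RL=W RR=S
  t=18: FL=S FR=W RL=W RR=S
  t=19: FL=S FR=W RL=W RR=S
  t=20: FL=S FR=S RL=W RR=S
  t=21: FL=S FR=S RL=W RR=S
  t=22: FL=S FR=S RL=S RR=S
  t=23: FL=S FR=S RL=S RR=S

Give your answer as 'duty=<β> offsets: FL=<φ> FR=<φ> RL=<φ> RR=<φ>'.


duty=16 offsets: FL=9 FR=4 RL=2 RR=7

duty β = stance ticks per leg = 16
FL: stance ticks = 16; W→S at t=15 → φ=9
FR: stance ticks = 16; W→S at t=20 → φ=4
RL: stance ticks = 16; W→S at t=22 → φ=2
RR: stance ticks = 16; W→S at t=17 → φ=7


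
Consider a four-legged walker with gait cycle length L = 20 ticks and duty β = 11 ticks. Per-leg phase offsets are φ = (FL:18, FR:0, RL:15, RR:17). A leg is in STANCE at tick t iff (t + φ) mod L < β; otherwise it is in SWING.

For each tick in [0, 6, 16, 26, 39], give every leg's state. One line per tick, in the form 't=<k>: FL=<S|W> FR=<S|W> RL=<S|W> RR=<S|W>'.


t=0: FL=W FR=S RL=W RR=W
t=6: FL=S FR=S RL=S RR=S
t=16: FL=W FR=W RL=W RR=W
t=26: FL=S FR=S RL=S RR=S
t=39: FL=W FR=W RL=W RR=W

t=0: phase=(18,0,15,17) vs β=11 → FL=W FR=S RL=W RR=W
t=6: phase=(4,6,1,3) vs β=11 → FL=S FR=S RL=S RR=S
t=16: phase=(14,16,11,13) vs β=11 → FL=W FR=W RL=W RR=W
t=26: phase=(4,6,1,3) vs β=11 → FL=S FR=S RL=S RR=S
t=39: phase=(17,19,14,16) vs β=11 → FL=W FR=W RL=W RR=W


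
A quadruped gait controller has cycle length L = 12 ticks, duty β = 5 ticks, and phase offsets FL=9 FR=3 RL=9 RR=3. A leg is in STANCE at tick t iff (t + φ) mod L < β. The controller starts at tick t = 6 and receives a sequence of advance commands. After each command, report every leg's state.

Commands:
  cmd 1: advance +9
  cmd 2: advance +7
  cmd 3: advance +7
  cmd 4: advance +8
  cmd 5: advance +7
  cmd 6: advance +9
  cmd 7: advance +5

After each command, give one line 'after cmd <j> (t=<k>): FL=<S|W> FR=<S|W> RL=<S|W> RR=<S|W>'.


start t=6: FL=S FR=W RL=S RR=W
cmd 1: advance +9 → t=15, phase=(0,6,0,6) → FL=S FR=W RL=S RR=W
cmd 2: advance +7 → t=22, phase=(7,1,7,1) → FL=W FR=S RL=W RR=S
cmd 3: advance +7 → t=29, phase=(2,8,2,8) → FL=S FR=W RL=S RR=W
cmd 4: advance +8 → t=37, phase=(10,4,10,4) → FL=W FR=S RL=W RR=S
cmd 5: advance +7 → t=44, phase=(5,11,5,11) → FL=W FR=W RL=W RR=W
cmd 6: advance +9 → t=53, phase=(2,8,2,8) → FL=S FR=W RL=S RR=W
cmd 7: advance +5 → t=58, phase=(7,1,7,1) → FL=W FR=S RL=W RR=S

after cmd 1 (t=15): FL=S FR=W RL=S RR=W
after cmd 2 (t=22): FL=W FR=S RL=W RR=S
after cmd 3 (t=29): FL=S FR=W RL=S RR=W
after cmd 4 (t=37): FL=W FR=S RL=W RR=S
after cmd 5 (t=44): FL=W FR=W RL=W RR=W
after cmd 6 (t=53): FL=S FR=W RL=S RR=W
after cmd 7 (t=58): FL=W FR=S RL=W RR=S
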